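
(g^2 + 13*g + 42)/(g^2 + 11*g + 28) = (g + 6)/(g + 4)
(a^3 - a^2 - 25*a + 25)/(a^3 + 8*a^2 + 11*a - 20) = (a - 5)/(a + 4)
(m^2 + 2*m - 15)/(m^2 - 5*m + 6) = (m + 5)/(m - 2)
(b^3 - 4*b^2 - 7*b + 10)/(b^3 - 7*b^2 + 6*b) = (b^2 - 3*b - 10)/(b*(b - 6))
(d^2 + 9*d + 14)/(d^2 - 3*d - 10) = (d + 7)/(d - 5)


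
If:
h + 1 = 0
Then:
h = -1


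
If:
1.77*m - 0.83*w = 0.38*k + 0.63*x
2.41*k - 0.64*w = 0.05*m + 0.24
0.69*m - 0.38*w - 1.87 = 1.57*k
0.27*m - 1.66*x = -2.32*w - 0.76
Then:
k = -6.78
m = -25.88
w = -23.90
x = -37.15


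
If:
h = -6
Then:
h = -6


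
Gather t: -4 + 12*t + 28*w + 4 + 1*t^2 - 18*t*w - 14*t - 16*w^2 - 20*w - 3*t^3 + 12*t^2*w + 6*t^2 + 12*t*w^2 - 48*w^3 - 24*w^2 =-3*t^3 + t^2*(12*w + 7) + t*(12*w^2 - 18*w - 2) - 48*w^3 - 40*w^2 + 8*w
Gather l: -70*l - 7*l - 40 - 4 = -77*l - 44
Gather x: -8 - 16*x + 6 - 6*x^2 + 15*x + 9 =-6*x^2 - x + 7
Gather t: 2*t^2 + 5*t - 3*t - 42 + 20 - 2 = 2*t^2 + 2*t - 24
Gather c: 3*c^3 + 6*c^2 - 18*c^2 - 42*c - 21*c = 3*c^3 - 12*c^2 - 63*c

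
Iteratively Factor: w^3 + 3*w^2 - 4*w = (w - 1)*(w^2 + 4*w) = (w - 1)*(w + 4)*(w)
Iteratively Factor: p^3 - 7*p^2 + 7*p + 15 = (p + 1)*(p^2 - 8*p + 15) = (p - 5)*(p + 1)*(p - 3)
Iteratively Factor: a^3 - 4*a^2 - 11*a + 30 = (a + 3)*(a^2 - 7*a + 10) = (a - 5)*(a + 3)*(a - 2)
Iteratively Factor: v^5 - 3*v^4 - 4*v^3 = (v - 4)*(v^4 + v^3) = v*(v - 4)*(v^3 + v^2) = v*(v - 4)*(v + 1)*(v^2) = v^2*(v - 4)*(v + 1)*(v)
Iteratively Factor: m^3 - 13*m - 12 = (m + 1)*(m^2 - m - 12) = (m - 4)*(m + 1)*(m + 3)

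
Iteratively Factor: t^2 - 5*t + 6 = (t - 2)*(t - 3)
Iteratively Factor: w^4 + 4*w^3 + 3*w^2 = (w)*(w^3 + 4*w^2 + 3*w) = w*(w + 3)*(w^2 + w) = w*(w + 1)*(w + 3)*(w)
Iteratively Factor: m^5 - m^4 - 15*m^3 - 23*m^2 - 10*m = (m + 1)*(m^4 - 2*m^3 - 13*m^2 - 10*m) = (m - 5)*(m + 1)*(m^3 + 3*m^2 + 2*m) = (m - 5)*(m + 1)^2*(m^2 + 2*m) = m*(m - 5)*(m + 1)^2*(m + 2)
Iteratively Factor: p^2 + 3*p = (p)*(p + 3)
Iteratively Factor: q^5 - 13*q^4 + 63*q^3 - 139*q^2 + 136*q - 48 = (q - 1)*(q^4 - 12*q^3 + 51*q^2 - 88*q + 48) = (q - 1)^2*(q^3 - 11*q^2 + 40*q - 48) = (q - 3)*(q - 1)^2*(q^2 - 8*q + 16) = (q - 4)*(q - 3)*(q - 1)^2*(q - 4)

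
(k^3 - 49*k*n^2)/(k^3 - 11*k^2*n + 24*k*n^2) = (k^2 - 49*n^2)/(k^2 - 11*k*n + 24*n^2)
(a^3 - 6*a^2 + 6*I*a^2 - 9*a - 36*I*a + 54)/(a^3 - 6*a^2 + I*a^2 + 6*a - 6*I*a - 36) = (a + 3*I)/(a - 2*I)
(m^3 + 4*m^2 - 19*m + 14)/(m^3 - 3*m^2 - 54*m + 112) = (m - 1)/(m - 8)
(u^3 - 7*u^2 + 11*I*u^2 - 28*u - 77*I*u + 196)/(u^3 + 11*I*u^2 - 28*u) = (u - 7)/u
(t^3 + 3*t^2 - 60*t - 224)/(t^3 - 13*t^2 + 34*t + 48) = (t^2 + 11*t + 28)/(t^2 - 5*t - 6)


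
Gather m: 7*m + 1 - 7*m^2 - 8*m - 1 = -7*m^2 - m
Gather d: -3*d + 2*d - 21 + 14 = -d - 7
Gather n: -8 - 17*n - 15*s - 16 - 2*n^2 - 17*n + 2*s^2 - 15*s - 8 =-2*n^2 - 34*n + 2*s^2 - 30*s - 32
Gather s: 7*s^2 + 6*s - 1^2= 7*s^2 + 6*s - 1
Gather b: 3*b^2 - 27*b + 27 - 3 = 3*b^2 - 27*b + 24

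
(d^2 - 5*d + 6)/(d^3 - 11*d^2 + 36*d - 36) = 1/(d - 6)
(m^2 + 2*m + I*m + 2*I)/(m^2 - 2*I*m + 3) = (m + 2)/(m - 3*I)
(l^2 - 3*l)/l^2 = (l - 3)/l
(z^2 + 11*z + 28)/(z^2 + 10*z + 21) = (z + 4)/(z + 3)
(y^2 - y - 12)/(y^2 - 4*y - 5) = (-y^2 + y + 12)/(-y^2 + 4*y + 5)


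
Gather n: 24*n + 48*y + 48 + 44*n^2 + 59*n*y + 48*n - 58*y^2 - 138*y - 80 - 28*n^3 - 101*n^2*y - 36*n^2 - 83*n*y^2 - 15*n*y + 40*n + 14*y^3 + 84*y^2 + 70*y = -28*n^3 + n^2*(8 - 101*y) + n*(-83*y^2 + 44*y + 112) + 14*y^3 + 26*y^2 - 20*y - 32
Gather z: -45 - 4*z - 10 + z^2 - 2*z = z^2 - 6*z - 55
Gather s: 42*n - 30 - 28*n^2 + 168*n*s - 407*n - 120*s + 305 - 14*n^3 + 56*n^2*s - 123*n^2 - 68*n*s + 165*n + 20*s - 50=-14*n^3 - 151*n^2 - 200*n + s*(56*n^2 + 100*n - 100) + 225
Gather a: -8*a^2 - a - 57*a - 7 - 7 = -8*a^2 - 58*a - 14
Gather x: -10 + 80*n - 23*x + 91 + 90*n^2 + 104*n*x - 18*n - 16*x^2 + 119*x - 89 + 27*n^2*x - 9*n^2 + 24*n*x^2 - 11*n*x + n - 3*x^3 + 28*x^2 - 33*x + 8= 81*n^2 + 63*n - 3*x^3 + x^2*(24*n + 12) + x*(27*n^2 + 93*n + 63)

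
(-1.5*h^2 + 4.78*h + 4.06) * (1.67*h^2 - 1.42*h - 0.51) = -2.505*h^4 + 10.1126*h^3 + 0.757599999999999*h^2 - 8.203*h - 2.0706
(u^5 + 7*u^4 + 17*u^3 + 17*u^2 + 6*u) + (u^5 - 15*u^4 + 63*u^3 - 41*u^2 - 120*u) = 2*u^5 - 8*u^4 + 80*u^3 - 24*u^2 - 114*u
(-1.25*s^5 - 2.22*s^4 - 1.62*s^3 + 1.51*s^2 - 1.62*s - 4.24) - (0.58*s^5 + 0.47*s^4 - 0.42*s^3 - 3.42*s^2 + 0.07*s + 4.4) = -1.83*s^5 - 2.69*s^4 - 1.2*s^3 + 4.93*s^2 - 1.69*s - 8.64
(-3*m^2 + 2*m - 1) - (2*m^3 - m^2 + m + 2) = -2*m^3 - 2*m^2 + m - 3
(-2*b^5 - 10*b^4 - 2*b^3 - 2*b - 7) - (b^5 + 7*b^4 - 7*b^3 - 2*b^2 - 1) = -3*b^5 - 17*b^4 + 5*b^3 + 2*b^2 - 2*b - 6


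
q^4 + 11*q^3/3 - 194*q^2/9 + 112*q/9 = q*(q - 8/3)*(q - 2/3)*(q + 7)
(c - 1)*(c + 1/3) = c^2 - 2*c/3 - 1/3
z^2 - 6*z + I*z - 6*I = (z - 6)*(z + I)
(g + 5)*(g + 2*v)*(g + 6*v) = g^3 + 8*g^2*v + 5*g^2 + 12*g*v^2 + 40*g*v + 60*v^2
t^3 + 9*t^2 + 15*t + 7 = (t + 1)^2*(t + 7)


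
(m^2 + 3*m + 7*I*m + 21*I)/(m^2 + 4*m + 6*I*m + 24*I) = (m^2 + m*(3 + 7*I) + 21*I)/(m^2 + m*(4 + 6*I) + 24*I)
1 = 1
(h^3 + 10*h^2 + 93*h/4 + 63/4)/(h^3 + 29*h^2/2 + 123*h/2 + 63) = (h + 3/2)/(h + 6)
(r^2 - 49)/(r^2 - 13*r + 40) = (r^2 - 49)/(r^2 - 13*r + 40)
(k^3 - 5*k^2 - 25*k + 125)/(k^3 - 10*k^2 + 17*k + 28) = (k^3 - 5*k^2 - 25*k + 125)/(k^3 - 10*k^2 + 17*k + 28)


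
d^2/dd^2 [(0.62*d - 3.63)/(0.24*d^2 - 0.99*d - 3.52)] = ((2.97 - 0.8928*d)*(-0.24*d^2 + 0.99*d + 3.52) - (0.48*d - 0.99)*(0.62*d - 3.63)*(0.96*d - 1.98))/(-0.24*d^2 + 0.99*d + 3.52)^3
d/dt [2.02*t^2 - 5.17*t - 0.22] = 4.04*t - 5.17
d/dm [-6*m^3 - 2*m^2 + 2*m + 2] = -18*m^2 - 4*m + 2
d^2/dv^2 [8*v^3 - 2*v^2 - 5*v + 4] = 48*v - 4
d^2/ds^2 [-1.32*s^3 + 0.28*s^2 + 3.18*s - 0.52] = 0.56 - 7.92*s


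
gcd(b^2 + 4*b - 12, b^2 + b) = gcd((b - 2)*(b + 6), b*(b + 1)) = 1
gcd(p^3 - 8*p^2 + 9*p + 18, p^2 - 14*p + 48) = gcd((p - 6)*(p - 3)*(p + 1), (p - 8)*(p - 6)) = p - 6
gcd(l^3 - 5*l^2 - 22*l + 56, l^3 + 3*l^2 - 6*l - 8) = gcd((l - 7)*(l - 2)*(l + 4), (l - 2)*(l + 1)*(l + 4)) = l^2 + 2*l - 8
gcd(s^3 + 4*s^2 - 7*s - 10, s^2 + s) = s + 1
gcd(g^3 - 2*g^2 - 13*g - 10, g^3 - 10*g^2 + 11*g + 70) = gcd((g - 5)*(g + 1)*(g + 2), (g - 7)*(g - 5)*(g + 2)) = g^2 - 3*g - 10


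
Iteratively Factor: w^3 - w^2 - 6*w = (w + 2)*(w^2 - 3*w) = (w - 3)*(w + 2)*(w)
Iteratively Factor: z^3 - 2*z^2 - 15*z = (z)*(z^2 - 2*z - 15) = z*(z - 5)*(z + 3)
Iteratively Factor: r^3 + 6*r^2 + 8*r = (r)*(r^2 + 6*r + 8) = r*(r + 2)*(r + 4)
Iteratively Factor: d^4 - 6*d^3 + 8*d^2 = (d)*(d^3 - 6*d^2 + 8*d) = d^2*(d^2 - 6*d + 8) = d^2*(d - 4)*(d - 2)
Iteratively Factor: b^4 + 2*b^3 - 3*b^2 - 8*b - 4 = (b + 1)*(b^3 + b^2 - 4*b - 4) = (b + 1)^2*(b^2 - 4) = (b - 2)*(b + 1)^2*(b + 2)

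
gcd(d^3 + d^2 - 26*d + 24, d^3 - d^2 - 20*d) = 1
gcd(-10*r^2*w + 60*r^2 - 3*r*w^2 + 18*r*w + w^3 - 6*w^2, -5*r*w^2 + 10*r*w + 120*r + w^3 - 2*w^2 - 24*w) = 5*r*w - 30*r - w^2 + 6*w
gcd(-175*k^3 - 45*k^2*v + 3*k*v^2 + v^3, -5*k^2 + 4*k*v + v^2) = 5*k + v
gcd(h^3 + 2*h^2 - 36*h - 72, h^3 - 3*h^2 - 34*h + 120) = h + 6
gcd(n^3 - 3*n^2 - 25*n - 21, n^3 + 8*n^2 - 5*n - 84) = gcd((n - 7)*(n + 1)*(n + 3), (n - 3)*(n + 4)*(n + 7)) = 1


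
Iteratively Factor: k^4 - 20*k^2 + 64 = (k - 2)*(k^3 + 2*k^2 - 16*k - 32) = (k - 2)*(k + 2)*(k^2 - 16) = (k - 2)*(k + 2)*(k + 4)*(k - 4)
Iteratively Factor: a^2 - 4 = (a + 2)*(a - 2)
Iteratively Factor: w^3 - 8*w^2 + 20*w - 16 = (w - 2)*(w^2 - 6*w + 8) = (w - 2)^2*(w - 4)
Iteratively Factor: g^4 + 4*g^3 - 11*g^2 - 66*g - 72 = (g + 3)*(g^3 + g^2 - 14*g - 24) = (g + 2)*(g + 3)*(g^2 - g - 12) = (g + 2)*(g + 3)^2*(g - 4)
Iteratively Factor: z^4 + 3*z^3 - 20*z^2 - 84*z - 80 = (z + 2)*(z^3 + z^2 - 22*z - 40) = (z - 5)*(z + 2)*(z^2 + 6*z + 8) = (z - 5)*(z + 2)^2*(z + 4)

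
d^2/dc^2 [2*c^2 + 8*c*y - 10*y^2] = 4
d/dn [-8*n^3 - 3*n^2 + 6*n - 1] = -24*n^2 - 6*n + 6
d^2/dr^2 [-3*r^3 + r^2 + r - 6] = 2 - 18*r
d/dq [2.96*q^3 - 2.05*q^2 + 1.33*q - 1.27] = 8.88*q^2 - 4.1*q + 1.33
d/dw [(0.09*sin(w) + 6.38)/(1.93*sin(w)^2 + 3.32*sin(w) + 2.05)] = (-24.6268*sin(w) + 0.08685*cos(2*w) - 21.08395)*cos(w)/(1.93*sin(w)^2 + 3.32*sin(w) + 2.05)^2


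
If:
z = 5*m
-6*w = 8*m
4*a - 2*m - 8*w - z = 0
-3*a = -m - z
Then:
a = 0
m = 0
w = 0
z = 0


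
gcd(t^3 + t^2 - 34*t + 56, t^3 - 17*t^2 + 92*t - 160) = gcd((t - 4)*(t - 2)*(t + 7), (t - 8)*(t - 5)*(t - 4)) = t - 4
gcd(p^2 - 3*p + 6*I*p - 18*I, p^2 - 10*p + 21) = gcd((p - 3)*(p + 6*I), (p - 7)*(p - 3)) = p - 3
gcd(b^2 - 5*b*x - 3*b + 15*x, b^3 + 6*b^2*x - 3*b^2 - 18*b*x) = b - 3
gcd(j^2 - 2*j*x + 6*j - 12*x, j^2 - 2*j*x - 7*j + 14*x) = -j + 2*x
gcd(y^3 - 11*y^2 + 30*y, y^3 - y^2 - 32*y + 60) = y - 5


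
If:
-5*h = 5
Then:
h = -1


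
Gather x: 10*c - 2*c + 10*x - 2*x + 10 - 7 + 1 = 8*c + 8*x + 4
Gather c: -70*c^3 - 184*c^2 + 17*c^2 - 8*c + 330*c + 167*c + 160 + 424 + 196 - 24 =-70*c^3 - 167*c^2 + 489*c + 756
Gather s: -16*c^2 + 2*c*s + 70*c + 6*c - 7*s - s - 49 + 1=-16*c^2 + 76*c + s*(2*c - 8) - 48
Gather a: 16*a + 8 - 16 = 16*a - 8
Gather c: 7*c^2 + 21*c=7*c^2 + 21*c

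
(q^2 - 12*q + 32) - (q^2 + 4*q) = 32 - 16*q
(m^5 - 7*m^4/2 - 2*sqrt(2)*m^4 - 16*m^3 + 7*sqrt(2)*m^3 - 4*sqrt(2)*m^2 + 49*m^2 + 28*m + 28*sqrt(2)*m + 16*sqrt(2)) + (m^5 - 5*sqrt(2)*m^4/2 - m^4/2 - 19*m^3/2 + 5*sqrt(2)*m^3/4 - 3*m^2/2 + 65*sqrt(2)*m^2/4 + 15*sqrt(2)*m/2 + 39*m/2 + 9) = 2*m^5 - 9*sqrt(2)*m^4/2 - 4*m^4 - 51*m^3/2 + 33*sqrt(2)*m^3/4 + 49*sqrt(2)*m^2/4 + 95*m^2/2 + 95*m/2 + 71*sqrt(2)*m/2 + 9 + 16*sqrt(2)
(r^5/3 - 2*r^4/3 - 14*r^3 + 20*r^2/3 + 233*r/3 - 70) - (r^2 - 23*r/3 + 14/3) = r^5/3 - 2*r^4/3 - 14*r^3 + 17*r^2/3 + 256*r/3 - 224/3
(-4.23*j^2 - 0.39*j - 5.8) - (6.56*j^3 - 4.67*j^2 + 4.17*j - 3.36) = -6.56*j^3 + 0.44*j^2 - 4.56*j - 2.44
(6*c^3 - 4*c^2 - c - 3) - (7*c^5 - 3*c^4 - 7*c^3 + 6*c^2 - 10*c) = -7*c^5 + 3*c^4 + 13*c^3 - 10*c^2 + 9*c - 3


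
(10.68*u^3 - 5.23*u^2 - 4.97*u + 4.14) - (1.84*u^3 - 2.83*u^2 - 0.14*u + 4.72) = 8.84*u^3 - 2.4*u^2 - 4.83*u - 0.58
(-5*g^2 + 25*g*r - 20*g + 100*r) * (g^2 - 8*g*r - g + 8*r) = -5*g^4 + 65*g^3*r - 15*g^3 - 200*g^2*r^2 + 195*g^2*r + 20*g^2 - 600*g*r^2 - 260*g*r + 800*r^2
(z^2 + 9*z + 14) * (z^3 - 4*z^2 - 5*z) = z^5 + 5*z^4 - 27*z^3 - 101*z^2 - 70*z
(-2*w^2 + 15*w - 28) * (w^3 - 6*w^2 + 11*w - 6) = -2*w^5 + 27*w^4 - 140*w^3 + 345*w^2 - 398*w + 168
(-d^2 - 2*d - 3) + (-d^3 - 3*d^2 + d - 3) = -d^3 - 4*d^2 - d - 6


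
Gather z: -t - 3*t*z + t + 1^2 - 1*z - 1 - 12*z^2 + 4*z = -12*z^2 + z*(3 - 3*t)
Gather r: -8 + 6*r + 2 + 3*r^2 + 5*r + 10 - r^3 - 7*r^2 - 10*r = -r^3 - 4*r^2 + r + 4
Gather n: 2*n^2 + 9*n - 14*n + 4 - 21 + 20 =2*n^2 - 5*n + 3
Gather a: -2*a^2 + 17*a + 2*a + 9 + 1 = -2*a^2 + 19*a + 10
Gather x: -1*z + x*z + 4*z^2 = x*z + 4*z^2 - z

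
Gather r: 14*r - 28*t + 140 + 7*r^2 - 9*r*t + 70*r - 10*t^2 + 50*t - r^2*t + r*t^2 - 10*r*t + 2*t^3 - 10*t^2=r^2*(7 - t) + r*(t^2 - 19*t + 84) + 2*t^3 - 20*t^2 + 22*t + 140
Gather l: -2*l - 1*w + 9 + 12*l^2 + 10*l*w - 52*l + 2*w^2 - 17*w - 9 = 12*l^2 + l*(10*w - 54) + 2*w^2 - 18*w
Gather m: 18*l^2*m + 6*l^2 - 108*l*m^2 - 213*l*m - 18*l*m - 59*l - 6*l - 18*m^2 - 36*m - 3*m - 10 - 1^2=6*l^2 - 65*l + m^2*(-108*l - 18) + m*(18*l^2 - 231*l - 39) - 11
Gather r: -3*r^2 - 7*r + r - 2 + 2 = -3*r^2 - 6*r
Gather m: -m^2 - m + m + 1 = 1 - m^2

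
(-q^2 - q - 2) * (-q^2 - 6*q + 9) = q^4 + 7*q^3 - q^2 + 3*q - 18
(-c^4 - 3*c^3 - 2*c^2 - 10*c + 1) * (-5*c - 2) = 5*c^5 + 17*c^4 + 16*c^3 + 54*c^2 + 15*c - 2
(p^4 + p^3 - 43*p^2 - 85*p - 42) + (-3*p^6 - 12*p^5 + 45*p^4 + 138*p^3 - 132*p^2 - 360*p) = -3*p^6 - 12*p^5 + 46*p^4 + 139*p^3 - 175*p^2 - 445*p - 42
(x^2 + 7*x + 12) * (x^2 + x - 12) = x^4 + 8*x^3 + 7*x^2 - 72*x - 144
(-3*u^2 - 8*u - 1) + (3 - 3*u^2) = -6*u^2 - 8*u + 2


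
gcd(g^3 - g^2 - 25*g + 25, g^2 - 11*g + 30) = g - 5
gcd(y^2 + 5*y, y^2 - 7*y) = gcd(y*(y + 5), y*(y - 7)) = y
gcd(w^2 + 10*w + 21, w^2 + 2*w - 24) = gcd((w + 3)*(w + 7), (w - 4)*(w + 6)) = 1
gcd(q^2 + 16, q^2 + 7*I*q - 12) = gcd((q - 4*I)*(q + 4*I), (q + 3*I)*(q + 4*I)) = q + 4*I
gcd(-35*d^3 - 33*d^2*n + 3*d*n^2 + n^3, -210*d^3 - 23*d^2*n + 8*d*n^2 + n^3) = 35*d^2 - 2*d*n - n^2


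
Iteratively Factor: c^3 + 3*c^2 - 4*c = (c)*(c^2 + 3*c - 4) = c*(c + 4)*(c - 1)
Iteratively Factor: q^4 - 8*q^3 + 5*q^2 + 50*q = (q - 5)*(q^3 - 3*q^2 - 10*q) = (q - 5)^2*(q^2 + 2*q) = (q - 5)^2*(q + 2)*(q)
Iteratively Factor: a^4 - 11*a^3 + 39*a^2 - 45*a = (a - 3)*(a^3 - 8*a^2 + 15*a) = (a - 3)^2*(a^2 - 5*a) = (a - 5)*(a - 3)^2*(a)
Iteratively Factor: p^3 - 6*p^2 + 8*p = (p - 2)*(p^2 - 4*p) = (p - 4)*(p - 2)*(p)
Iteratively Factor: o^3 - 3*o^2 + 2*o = (o - 2)*(o^2 - o) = (o - 2)*(o - 1)*(o)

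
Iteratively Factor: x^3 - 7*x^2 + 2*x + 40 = (x + 2)*(x^2 - 9*x + 20) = (x - 5)*(x + 2)*(x - 4)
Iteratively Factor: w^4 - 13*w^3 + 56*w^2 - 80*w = (w - 4)*(w^3 - 9*w^2 + 20*w) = (w - 5)*(w - 4)*(w^2 - 4*w) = w*(w - 5)*(w - 4)*(w - 4)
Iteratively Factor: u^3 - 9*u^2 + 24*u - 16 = (u - 4)*(u^2 - 5*u + 4) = (u - 4)*(u - 1)*(u - 4)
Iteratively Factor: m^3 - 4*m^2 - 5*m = (m - 5)*(m^2 + m) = m*(m - 5)*(m + 1)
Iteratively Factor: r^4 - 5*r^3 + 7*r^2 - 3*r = (r)*(r^3 - 5*r^2 + 7*r - 3) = r*(r - 1)*(r^2 - 4*r + 3) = r*(r - 1)^2*(r - 3)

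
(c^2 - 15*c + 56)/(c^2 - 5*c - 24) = (c - 7)/(c + 3)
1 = 1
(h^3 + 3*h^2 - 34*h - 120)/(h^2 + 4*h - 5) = (h^2 - 2*h - 24)/(h - 1)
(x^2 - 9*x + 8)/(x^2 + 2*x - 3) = (x - 8)/(x + 3)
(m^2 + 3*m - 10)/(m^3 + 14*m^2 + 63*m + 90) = (m - 2)/(m^2 + 9*m + 18)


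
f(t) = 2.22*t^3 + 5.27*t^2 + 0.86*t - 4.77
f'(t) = 6.66*t^2 + 10.54*t + 0.86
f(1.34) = 11.19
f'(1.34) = 26.94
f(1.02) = 3.95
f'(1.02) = 18.54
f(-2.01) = -3.24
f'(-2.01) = 6.58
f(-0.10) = -4.81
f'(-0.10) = -0.13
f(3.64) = 175.25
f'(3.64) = 127.47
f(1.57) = 18.16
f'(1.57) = 33.82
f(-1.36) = -1.78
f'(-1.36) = -1.16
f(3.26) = 130.96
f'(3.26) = 106.00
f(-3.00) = -19.86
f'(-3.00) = 29.18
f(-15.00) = -6324.42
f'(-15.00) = 1341.26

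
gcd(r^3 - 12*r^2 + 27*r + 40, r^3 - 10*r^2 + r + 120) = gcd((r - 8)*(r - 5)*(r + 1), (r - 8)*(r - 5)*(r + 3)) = r^2 - 13*r + 40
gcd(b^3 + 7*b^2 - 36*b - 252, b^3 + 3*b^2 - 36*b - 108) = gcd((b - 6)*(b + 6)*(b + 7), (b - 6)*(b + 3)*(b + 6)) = b^2 - 36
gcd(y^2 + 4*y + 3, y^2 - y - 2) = y + 1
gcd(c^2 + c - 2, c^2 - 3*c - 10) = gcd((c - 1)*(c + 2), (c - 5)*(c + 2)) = c + 2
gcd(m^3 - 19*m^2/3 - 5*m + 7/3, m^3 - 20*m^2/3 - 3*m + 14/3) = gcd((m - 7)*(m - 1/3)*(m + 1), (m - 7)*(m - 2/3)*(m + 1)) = m^2 - 6*m - 7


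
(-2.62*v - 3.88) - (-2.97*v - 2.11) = 0.35*v - 1.77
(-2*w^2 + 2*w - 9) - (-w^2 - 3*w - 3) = -w^2 + 5*w - 6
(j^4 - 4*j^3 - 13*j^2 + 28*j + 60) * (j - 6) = j^5 - 10*j^4 + 11*j^3 + 106*j^2 - 108*j - 360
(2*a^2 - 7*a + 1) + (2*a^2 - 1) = 4*a^2 - 7*a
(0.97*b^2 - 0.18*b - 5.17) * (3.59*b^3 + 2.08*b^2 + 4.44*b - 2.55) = 3.4823*b^5 + 1.3714*b^4 - 14.6279*b^3 - 14.0263*b^2 - 22.4958*b + 13.1835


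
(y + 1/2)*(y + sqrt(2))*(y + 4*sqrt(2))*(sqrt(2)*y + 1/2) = sqrt(2)*y^4 + sqrt(2)*y^3/2 + 21*y^3/2 + 21*y^2/4 + 21*sqrt(2)*y^2/2 + 4*y + 21*sqrt(2)*y/4 + 2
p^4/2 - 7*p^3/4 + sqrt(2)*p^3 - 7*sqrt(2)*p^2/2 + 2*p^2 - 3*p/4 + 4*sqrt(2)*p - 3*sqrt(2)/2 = (p/2 + sqrt(2))*(p - 3/2)*(p - 1)^2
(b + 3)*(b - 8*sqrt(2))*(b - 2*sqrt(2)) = b^3 - 10*sqrt(2)*b^2 + 3*b^2 - 30*sqrt(2)*b + 32*b + 96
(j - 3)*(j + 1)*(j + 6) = j^3 + 4*j^2 - 15*j - 18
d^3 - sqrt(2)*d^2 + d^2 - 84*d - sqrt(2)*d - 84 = (d + 1)*(d - 7*sqrt(2))*(d + 6*sqrt(2))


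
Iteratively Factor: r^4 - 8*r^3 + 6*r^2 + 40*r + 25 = (r + 1)*(r^3 - 9*r^2 + 15*r + 25) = (r - 5)*(r + 1)*(r^2 - 4*r - 5) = (r - 5)^2*(r + 1)*(r + 1)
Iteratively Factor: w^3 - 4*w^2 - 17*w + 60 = (w + 4)*(w^2 - 8*w + 15) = (w - 3)*(w + 4)*(w - 5)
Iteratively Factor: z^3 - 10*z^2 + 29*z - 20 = (z - 1)*(z^2 - 9*z + 20) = (z - 4)*(z - 1)*(z - 5)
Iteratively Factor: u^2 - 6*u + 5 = (u - 1)*(u - 5)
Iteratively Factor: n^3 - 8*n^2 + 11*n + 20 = (n - 5)*(n^2 - 3*n - 4) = (n - 5)*(n - 4)*(n + 1)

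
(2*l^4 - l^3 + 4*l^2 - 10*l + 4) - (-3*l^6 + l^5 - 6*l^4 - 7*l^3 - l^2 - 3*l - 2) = 3*l^6 - l^5 + 8*l^4 + 6*l^3 + 5*l^2 - 7*l + 6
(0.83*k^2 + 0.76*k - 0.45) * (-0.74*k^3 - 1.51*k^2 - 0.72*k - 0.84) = -0.6142*k^5 - 1.8157*k^4 - 1.4122*k^3 - 0.5649*k^2 - 0.3144*k + 0.378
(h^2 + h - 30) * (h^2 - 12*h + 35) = h^4 - 11*h^3 - 7*h^2 + 395*h - 1050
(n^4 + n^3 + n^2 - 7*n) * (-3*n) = -3*n^5 - 3*n^4 - 3*n^3 + 21*n^2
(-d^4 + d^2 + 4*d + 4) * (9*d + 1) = -9*d^5 - d^4 + 9*d^3 + 37*d^2 + 40*d + 4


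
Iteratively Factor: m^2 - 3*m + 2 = (m - 1)*(m - 2)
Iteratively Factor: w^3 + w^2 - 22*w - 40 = (w + 2)*(w^2 - w - 20) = (w - 5)*(w + 2)*(w + 4)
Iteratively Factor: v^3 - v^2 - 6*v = (v)*(v^2 - v - 6) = v*(v + 2)*(v - 3)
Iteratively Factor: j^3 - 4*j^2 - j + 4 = (j - 4)*(j^2 - 1) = (j - 4)*(j + 1)*(j - 1)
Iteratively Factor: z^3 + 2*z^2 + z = (z)*(z^2 + 2*z + 1) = z*(z + 1)*(z + 1)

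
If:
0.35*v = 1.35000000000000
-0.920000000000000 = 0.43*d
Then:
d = -2.14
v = 3.86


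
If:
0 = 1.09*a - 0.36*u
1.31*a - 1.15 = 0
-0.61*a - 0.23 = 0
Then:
No Solution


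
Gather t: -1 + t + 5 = t + 4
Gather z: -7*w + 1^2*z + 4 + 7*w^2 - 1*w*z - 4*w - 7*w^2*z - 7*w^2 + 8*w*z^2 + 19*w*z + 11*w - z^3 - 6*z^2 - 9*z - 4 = -z^3 + z^2*(8*w - 6) + z*(-7*w^2 + 18*w - 8)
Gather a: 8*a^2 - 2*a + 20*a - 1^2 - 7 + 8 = 8*a^2 + 18*a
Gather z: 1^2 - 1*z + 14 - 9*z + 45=60 - 10*z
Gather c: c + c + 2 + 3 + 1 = 2*c + 6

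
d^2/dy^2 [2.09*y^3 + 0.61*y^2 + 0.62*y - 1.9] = 12.54*y + 1.22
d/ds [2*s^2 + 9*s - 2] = 4*s + 9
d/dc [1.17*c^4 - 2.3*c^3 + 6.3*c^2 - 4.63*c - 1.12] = 4.68*c^3 - 6.9*c^2 + 12.6*c - 4.63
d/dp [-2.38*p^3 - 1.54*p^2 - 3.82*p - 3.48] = -7.14*p^2 - 3.08*p - 3.82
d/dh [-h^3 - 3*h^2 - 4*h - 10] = -3*h^2 - 6*h - 4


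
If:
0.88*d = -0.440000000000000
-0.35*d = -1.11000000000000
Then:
No Solution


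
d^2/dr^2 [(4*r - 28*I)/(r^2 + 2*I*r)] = 8*(r*(-3*r + 5*I)*(r + 2*I) + 4*(r - 7*I)*(r + I)^2)/(r^3*(r + 2*I)^3)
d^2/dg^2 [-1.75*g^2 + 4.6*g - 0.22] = -3.50000000000000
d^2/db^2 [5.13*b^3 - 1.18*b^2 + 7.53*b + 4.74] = 30.78*b - 2.36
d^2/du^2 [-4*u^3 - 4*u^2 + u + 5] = -24*u - 8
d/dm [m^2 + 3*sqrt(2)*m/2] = 2*m + 3*sqrt(2)/2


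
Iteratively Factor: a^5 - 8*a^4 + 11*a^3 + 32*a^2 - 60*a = (a - 2)*(a^4 - 6*a^3 - a^2 + 30*a) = (a - 5)*(a - 2)*(a^3 - a^2 - 6*a) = a*(a - 5)*(a - 2)*(a^2 - a - 6) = a*(a - 5)*(a - 2)*(a + 2)*(a - 3)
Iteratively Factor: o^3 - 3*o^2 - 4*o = (o - 4)*(o^2 + o) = o*(o - 4)*(o + 1)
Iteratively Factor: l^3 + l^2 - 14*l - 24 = (l + 2)*(l^2 - l - 12) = (l + 2)*(l + 3)*(l - 4)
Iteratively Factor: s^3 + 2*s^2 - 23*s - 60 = (s - 5)*(s^2 + 7*s + 12) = (s - 5)*(s + 3)*(s + 4)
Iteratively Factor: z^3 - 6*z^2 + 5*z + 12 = (z - 4)*(z^2 - 2*z - 3) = (z - 4)*(z - 3)*(z + 1)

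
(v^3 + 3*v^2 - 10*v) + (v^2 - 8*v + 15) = v^3 + 4*v^2 - 18*v + 15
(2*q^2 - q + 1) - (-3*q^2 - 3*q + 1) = 5*q^2 + 2*q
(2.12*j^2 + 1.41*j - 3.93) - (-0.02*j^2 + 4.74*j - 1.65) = 2.14*j^2 - 3.33*j - 2.28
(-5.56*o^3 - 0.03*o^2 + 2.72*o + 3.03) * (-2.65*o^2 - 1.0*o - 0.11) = 14.734*o^5 + 5.6395*o^4 - 6.5664*o^3 - 10.7462*o^2 - 3.3292*o - 0.3333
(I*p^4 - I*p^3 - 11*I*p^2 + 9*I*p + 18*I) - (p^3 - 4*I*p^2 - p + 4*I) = I*p^4 - p^3 - I*p^3 - 7*I*p^2 + p + 9*I*p + 14*I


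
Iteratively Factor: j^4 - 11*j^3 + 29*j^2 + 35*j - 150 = (j - 5)*(j^3 - 6*j^2 - j + 30) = (j - 5)*(j - 3)*(j^2 - 3*j - 10) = (j - 5)*(j - 3)*(j + 2)*(j - 5)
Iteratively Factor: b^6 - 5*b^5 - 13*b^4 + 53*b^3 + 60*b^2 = (b)*(b^5 - 5*b^4 - 13*b^3 + 53*b^2 + 60*b) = b*(b + 3)*(b^4 - 8*b^3 + 11*b^2 + 20*b) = b^2*(b + 3)*(b^3 - 8*b^2 + 11*b + 20) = b^2*(b + 1)*(b + 3)*(b^2 - 9*b + 20) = b^2*(b - 4)*(b + 1)*(b + 3)*(b - 5)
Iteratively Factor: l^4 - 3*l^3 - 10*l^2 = (l - 5)*(l^3 + 2*l^2) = l*(l - 5)*(l^2 + 2*l) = l^2*(l - 5)*(l + 2)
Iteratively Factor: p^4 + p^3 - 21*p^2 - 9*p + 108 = (p - 3)*(p^3 + 4*p^2 - 9*p - 36) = (p - 3)*(p + 4)*(p^2 - 9) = (p - 3)^2*(p + 4)*(p + 3)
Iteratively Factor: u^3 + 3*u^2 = (u)*(u^2 + 3*u) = u*(u + 3)*(u)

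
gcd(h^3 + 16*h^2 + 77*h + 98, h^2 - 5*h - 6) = 1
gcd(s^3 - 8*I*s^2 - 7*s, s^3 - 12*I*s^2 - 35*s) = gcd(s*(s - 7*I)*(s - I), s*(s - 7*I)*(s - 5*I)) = s^2 - 7*I*s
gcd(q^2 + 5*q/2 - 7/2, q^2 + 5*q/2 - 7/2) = q^2 + 5*q/2 - 7/2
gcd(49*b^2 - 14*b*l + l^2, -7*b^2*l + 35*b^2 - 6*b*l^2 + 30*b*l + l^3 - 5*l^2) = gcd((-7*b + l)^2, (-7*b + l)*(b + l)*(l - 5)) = 7*b - l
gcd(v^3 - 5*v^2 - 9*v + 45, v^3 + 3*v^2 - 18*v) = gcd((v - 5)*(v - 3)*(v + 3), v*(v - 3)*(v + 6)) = v - 3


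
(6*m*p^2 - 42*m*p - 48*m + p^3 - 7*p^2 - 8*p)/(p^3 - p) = (6*m*p - 48*m + p^2 - 8*p)/(p*(p - 1))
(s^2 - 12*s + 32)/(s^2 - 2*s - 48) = (s - 4)/(s + 6)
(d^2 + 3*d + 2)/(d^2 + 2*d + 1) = (d + 2)/(d + 1)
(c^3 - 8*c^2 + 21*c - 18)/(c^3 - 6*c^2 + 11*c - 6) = (c - 3)/(c - 1)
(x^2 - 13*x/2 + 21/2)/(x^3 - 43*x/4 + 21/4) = 2*(2*x - 7)/(4*x^2 + 12*x - 7)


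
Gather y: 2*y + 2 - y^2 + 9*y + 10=-y^2 + 11*y + 12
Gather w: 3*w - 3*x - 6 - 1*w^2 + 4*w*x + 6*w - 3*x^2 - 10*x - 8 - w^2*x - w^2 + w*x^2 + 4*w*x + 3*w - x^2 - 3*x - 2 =w^2*(-x - 2) + w*(x^2 + 8*x + 12) - 4*x^2 - 16*x - 16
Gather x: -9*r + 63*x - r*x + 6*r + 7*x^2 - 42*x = -3*r + 7*x^2 + x*(21 - r)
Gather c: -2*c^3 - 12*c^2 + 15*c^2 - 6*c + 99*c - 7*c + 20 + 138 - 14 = -2*c^3 + 3*c^2 + 86*c + 144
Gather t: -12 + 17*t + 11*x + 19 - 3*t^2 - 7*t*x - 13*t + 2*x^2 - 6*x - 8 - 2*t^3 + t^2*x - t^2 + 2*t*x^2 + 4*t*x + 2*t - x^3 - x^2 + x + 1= -2*t^3 + t^2*(x - 4) + t*(2*x^2 - 3*x + 6) - x^3 + x^2 + 6*x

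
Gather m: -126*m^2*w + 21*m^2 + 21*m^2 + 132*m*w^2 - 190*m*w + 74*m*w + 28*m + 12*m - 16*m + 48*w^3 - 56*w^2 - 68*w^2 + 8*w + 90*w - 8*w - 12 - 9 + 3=m^2*(42 - 126*w) + m*(132*w^2 - 116*w + 24) + 48*w^3 - 124*w^2 + 90*w - 18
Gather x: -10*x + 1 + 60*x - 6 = 50*x - 5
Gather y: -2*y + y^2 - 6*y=y^2 - 8*y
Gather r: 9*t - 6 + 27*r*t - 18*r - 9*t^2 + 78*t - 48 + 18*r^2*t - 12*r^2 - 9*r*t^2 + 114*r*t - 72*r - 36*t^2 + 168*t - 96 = r^2*(18*t - 12) + r*(-9*t^2 + 141*t - 90) - 45*t^2 + 255*t - 150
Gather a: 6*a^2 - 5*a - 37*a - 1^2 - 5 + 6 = 6*a^2 - 42*a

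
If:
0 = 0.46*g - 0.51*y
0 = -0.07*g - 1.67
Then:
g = -23.86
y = -21.52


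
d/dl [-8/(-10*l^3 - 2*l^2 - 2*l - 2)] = 4*(-15*l^2 - 2*l - 1)/(5*l^3 + l^2 + l + 1)^2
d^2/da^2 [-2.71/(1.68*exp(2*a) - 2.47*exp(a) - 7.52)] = (2.71*(3.36*exp(a) - 2.47)*(6.72*exp(a) - 4.94)*exp(a) + (18.2112*exp(a) - 6.6937)*(-1.68*exp(2*a) + 2.47*exp(a) + 7.52))*exp(a)/(-1.68*exp(2*a) + 2.47*exp(a) + 7.52)^3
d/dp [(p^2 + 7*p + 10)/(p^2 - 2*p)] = (-9*p^2 - 20*p + 20)/(p^2*(p^2 - 4*p + 4))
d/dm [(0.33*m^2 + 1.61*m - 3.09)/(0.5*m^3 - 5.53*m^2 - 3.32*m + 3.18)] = (-0.165*m^4 - 1.61*m^3 + 12.4427*m^2 - 32.0766*m - 5.139)/(0.25*m^6 - 5.53*m^5 + 27.2609*m^4 + 39.8992*m^3 - 24.1484*m^2 - 21.1152*m + 10.1124)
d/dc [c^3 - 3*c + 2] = 3*c^2 - 3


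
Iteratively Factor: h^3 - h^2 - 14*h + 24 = (h - 3)*(h^2 + 2*h - 8) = (h - 3)*(h - 2)*(h + 4)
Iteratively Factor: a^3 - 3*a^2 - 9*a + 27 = (a + 3)*(a^2 - 6*a + 9) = (a - 3)*(a + 3)*(a - 3)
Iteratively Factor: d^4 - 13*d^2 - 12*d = (d + 1)*(d^3 - d^2 - 12*d) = d*(d + 1)*(d^2 - d - 12) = d*(d - 4)*(d + 1)*(d + 3)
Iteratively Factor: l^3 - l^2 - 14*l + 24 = (l + 4)*(l^2 - 5*l + 6) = (l - 2)*(l + 4)*(l - 3)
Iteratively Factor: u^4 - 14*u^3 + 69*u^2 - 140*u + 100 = (u - 5)*(u^3 - 9*u^2 + 24*u - 20) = (u - 5)^2*(u^2 - 4*u + 4) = (u - 5)^2*(u - 2)*(u - 2)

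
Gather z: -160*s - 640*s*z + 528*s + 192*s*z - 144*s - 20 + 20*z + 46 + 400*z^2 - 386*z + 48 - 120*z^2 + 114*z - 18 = 224*s + 280*z^2 + z*(-448*s - 252) + 56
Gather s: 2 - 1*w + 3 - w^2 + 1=-w^2 - w + 6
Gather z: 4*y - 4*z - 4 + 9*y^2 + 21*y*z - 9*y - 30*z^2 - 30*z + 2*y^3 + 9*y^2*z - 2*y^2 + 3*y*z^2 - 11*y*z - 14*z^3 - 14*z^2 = 2*y^3 + 7*y^2 - 5*y - 14*z^3 + z^2*(3*y - 44) + z*(9*y^2 + 10*y - 34) - 4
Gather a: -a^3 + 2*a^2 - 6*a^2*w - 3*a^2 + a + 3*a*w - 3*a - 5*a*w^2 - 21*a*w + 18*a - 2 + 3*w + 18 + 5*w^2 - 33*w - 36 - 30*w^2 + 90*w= -a^3 + a^2*(-6*w - 1) + a*(-5*w^2 - 18*w + 16) - 25*w^2 + 60*w - 20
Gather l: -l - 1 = -l - 1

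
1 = 1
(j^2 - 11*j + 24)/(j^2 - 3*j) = (j - 8)/j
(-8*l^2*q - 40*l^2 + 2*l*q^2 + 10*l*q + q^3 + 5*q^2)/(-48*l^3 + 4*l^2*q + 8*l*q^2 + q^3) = (q + 5)/(6*l + q)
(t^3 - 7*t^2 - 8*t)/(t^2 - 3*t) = (t^2 - 7*t - 8)/(t - 3)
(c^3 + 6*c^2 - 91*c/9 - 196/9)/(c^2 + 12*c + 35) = (c^2 - c - 28/9)/(c + 5)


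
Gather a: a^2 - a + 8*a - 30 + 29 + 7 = a^2 + 7*a + 6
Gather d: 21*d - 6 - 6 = 21*d - 12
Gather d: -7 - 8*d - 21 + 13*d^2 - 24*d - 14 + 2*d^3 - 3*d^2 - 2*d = 2*d^3 + 10*d^2 - 34*d - 42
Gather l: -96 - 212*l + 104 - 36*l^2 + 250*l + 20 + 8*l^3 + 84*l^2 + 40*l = 8*l^3 + 48*l^2 + 78*l + 28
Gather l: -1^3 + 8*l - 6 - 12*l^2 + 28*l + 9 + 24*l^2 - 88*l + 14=12*l^2 - 52*l + 16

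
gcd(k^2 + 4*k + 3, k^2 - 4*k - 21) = k + 3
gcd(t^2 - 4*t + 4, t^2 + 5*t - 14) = t - 2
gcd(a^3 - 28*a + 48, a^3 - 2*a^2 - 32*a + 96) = a^2 + 2*a - 24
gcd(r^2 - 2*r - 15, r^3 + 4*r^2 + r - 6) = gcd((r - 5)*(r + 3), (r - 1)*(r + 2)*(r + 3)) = r + 3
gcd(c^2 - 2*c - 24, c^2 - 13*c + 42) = c - 6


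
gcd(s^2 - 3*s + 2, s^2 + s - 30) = 1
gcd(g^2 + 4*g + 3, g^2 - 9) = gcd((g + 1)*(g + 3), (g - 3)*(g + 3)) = g + 3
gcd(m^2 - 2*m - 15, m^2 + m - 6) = m + 3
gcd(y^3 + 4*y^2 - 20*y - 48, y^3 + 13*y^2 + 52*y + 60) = y^2 + 8*y + 12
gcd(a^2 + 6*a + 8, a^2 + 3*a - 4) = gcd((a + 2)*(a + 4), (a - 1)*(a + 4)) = a + 4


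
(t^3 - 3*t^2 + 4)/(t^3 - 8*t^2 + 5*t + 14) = (t - 2)/(t - 7)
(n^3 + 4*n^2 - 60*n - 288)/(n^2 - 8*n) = n + 12 + 36/n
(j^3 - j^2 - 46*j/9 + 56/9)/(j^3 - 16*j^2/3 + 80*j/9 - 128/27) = 3*(3*j^2 + j - 14)/(9*j^2 - 36*j + 32)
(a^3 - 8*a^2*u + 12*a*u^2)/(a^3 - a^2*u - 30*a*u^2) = (a - 2*u)/(a + 5*u)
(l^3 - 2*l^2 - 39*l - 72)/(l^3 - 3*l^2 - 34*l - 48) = (l + 3)/(l + 2)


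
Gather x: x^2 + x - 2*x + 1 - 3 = x^2 - x - 2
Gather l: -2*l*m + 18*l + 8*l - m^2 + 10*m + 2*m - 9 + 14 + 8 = l*(26 - 2*m) - m^2 + 12*m + 13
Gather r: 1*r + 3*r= 4*r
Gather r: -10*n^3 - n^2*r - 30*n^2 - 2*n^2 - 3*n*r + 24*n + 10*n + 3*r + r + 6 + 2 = -10*n^3 - 32*n^2 + 34*n + r*(-n^2 - 3*n + 4) + 8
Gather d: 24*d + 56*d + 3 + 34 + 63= 80*d + 100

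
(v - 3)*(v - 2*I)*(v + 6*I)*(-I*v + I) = -I*v^4 + 4*v^3 + 4*I*v^3 - 16*v^2 - 15*I*v^2 + 12*v + 48*I*v - 36*I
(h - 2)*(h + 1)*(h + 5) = h^3 + 4*h^2 - 7*h - 10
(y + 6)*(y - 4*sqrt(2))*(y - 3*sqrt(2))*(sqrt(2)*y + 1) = sqrt(2)*y^4 - 13*y^3 + 6*sqrt(2)*y^3 - 78*y^2 + 17*sqrt(2)*y^2 + 24*y + 102*sqrt(2)*y + 144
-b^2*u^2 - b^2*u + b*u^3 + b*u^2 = u*(-b + u)*(b*u + b)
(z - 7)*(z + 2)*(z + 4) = z^3 - z^2 - 34*z - 56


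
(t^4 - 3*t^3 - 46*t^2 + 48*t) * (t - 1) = t^5 - 4*t^4 - 43*t^3 + 94*t^2 - 48*t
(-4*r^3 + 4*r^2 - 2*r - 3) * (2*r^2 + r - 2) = -8*r^5 + 4*r^4 + 8*r^3 - 16*r^2 + r + 6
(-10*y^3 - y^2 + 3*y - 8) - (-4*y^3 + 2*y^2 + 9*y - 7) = -6*y^3 - 3*y^2 - 6*y - 1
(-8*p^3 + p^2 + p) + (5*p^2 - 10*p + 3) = -8*p^3 + 6*p^2 - 9*p + 3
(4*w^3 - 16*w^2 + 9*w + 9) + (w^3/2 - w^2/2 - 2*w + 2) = 9*w^3/2 - 33*w^2/2 + 7*w + 11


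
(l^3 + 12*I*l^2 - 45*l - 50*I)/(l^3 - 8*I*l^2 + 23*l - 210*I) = (l^2 + 7*I*l - 10)/(l^2 - 13*I*l - 42)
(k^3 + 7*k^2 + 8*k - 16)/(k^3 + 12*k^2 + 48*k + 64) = (k - 1)/(k + 4)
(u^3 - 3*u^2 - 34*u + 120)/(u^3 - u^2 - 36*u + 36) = (u^2 - 9*u + 20)/(u^2 - 7*u + 6)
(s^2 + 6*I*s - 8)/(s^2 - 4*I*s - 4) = (-s^2 - 6*I*s + 8)/(-s^2 + 4*I*s + 4)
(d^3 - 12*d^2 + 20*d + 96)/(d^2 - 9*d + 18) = (d^2 - 6*d - 16)/(d - 3)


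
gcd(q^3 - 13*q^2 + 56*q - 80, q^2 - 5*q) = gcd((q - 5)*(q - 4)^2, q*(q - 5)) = q - 5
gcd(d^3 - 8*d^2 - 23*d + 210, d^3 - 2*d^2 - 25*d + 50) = d + 5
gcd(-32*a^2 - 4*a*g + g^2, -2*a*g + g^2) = 1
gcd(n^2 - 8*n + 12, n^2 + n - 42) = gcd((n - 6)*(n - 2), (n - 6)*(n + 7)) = n - 6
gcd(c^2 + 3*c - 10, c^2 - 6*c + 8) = c - 2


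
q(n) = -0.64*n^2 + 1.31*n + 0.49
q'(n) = 1.31 - 1.28*n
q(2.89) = -1.07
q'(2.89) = -2.39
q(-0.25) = 0.12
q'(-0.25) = 1.63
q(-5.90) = -29.52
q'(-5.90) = 8.86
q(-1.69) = -3.55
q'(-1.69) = 3.47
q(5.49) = -11.61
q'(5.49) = -5.72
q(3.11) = -1.63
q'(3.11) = -2.67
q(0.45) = 0.95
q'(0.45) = 0.73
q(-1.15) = -1.86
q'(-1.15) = 2.78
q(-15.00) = -163.16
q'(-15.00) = 20.51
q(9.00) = -39.56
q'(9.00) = -10.21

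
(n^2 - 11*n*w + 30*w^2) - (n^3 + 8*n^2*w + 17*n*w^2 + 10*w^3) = -n^3 - 8*n^2*w + n^2 - 17*n*w^2 - 11*n*w - 10*w^3 + 30*w^2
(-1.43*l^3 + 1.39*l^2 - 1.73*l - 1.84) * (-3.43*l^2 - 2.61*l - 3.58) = 4.9049*l^5 - 1.0354*l^4 + 7.4254*l^3 + 5.8503*l^2 + 10.9958*l + 6.5872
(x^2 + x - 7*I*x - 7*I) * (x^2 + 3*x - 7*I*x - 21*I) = x^4 + 4*x^3 - 14*I*x^3 - 46*x^2 - 56*I*x^2 - 196*x - 42*I*x - 147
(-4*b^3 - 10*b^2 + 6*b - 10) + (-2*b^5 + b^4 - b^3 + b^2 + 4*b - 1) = -2*b^5 + b^4 - 5*b^3 - 9*b^2 + 10*b - 11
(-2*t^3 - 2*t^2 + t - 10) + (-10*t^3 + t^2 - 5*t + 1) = -12*t^3 - t^2 - 4*t - 9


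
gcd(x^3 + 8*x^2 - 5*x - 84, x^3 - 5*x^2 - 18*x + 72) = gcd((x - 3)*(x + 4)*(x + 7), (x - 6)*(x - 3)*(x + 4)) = x^2 + x - 12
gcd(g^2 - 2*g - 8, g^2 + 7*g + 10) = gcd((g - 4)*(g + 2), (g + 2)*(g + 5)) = g + 2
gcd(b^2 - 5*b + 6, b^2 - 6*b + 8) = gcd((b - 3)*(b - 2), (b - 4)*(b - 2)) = b - 2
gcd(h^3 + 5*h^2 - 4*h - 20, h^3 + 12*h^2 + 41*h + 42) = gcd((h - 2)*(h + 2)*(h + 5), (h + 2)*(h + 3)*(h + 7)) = h + 2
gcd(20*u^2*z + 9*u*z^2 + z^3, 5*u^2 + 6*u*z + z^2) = 5*u + z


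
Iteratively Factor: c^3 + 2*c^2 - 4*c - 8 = (c - 2)*(c^2 + 4*c + 4) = (c - 2)*(c + 2)*(c + 2)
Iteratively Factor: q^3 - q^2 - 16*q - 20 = (q + 2)*(q^2 - 3*q - 10) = (q - 5)*(q + 2)*(q + 2)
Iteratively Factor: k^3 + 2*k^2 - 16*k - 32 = (k + 4)*(k^2 - 2*k - 8) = (k + 2)*(k + 4)*(k - 4)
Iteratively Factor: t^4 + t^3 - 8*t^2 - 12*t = (t - 3)*(t^3 + 4*t^2 + 4*t) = t*(t - 3)*(t^2 + 4*t + 4) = t*(t - 3)*(t + 2)*(t + 2)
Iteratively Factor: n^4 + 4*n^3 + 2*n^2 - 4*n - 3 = (n + 1)*(n^3 + 3*n^2 - n - 3) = (n + 1)*(n + 3)*(n^2 - 1) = (n - 1)*(n + 1)*(n + 3)*(n + 1)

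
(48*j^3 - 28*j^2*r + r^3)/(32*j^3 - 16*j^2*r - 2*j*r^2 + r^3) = (6*j + r)/(4*j + r)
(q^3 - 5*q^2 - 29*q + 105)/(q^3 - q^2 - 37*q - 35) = (q - 3)/(q + 1)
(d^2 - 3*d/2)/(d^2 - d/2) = (2*d - 3)/(2*d - 1)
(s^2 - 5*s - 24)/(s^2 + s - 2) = (s^2 - 5*s - 24)/(s^2 + s - 2)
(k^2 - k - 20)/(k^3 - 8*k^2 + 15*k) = (k + 4)/(k*(k - 3))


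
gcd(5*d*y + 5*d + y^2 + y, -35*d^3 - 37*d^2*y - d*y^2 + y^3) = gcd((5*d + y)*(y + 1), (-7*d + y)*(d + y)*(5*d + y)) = 5*d + y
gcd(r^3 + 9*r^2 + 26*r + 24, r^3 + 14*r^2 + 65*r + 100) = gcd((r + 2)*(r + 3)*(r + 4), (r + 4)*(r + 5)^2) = r + 4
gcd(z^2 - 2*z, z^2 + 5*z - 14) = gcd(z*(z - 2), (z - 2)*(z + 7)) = z - 2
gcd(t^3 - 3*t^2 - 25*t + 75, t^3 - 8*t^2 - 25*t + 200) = t^2 - 25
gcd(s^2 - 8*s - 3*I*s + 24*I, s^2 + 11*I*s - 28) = 1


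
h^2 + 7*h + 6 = (h + 1)*(h + 6)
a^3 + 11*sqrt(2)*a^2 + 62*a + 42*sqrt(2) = (a + sqrt(2))*(a + 3*sqrt(2))*(a + 7*sqrt(2))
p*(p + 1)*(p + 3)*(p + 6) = p^4 + 10*p^3 + 27*p^2 + 18*p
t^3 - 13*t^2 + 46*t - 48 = (t - 8)*(t - 3)*(t - 2)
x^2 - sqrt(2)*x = x*(x - sqrt(2))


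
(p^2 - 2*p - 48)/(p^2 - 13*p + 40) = (p + 6)/(p - 5)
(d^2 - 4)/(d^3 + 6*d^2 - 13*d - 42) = (d - 2)/(d^2 + 4*d - 21)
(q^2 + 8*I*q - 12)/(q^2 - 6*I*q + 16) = (q + 6*I)/(q - 8*I)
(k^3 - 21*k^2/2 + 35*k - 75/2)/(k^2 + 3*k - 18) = (2*k^2 - 15*k + 25)/(2*(k + 6))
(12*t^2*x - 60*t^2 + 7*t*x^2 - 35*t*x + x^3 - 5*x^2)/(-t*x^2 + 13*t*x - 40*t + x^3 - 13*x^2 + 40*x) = (12*t^2 + 7*t*x + x^2)/(-t*x + 8*t + x^2 - 8*x)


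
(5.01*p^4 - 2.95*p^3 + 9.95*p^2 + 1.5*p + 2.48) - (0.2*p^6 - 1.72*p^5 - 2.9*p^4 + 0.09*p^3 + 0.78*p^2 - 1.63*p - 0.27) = -0.2*p^6 + 1.72*p^5 + 7.91*p^4 - 3.04*p^3 + 9.17*p^2 + 3.13*p + 2.75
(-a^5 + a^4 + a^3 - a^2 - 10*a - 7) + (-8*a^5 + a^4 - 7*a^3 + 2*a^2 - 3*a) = -9*a^5 + 2*a^4 - 6*a^3 + a^2 - 13*a - 7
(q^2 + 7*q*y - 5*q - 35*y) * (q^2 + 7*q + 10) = q^4 + 7*q^3*y + 2*q^3 + 14*q^2*y - 25*q^2 - 175*q*y - 50*q - 350*y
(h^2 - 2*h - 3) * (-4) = -4*h^2 + 8*h + 12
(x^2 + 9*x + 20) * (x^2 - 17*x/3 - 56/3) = x^4 + 10*x^3/3 - 149*x^2/3 - 844*x/3 - 1120/3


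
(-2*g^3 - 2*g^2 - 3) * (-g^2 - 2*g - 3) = 2*g^5 + 6*g^4 + 10*g^3 + 9*g^2 + 6*g + 9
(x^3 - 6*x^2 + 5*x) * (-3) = -3*x^3 + 18*x^2 - 15*x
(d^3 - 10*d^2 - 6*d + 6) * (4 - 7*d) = -7*d^4 + 74*d^3 + 2*d^2 - 66*d + 24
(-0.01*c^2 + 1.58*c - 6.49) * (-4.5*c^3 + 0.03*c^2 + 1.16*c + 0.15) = 0.045*c^5 - 7.1103*c^4 + 29.2408*c^3 + 1.6366*c^2 - 7.2914*c - 0.9735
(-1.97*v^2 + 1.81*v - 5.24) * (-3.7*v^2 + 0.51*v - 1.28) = 7.289*v^4 - 7.7017*v^3 + 22.8327*v^2 - 4.9892*v + 6.7072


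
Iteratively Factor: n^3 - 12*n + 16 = (n - 2)*(n^2 + 2*n - 8) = (n - 2)^2*(n + 4)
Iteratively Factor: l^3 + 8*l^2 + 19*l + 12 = (l + 3)*(l^2 + 5*l + 4) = (l + 3)*(l + 4)*(l + 1)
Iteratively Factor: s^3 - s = (s - 1)*(s^2 + s) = s*(s - 1)*(s + 1)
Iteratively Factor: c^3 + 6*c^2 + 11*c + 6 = (c + 2)*(c^2 + 4*c + 3) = (c + 1)*(c + 2)*(c + 3)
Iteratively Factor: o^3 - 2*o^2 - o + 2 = (o - 1)*(o^2 - o - 2) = (o - 2)*(o - 1)*(o + 1)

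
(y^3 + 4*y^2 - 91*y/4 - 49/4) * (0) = 0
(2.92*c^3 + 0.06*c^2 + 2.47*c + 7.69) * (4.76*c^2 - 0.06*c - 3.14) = 13.8992*c^5 + 0.1104*c^4 + 2.5848*c^3 + 36.2678*c^2 - 8.2172*c - 24.1466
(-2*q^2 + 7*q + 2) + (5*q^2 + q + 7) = 3*q^2 + 8*q + 9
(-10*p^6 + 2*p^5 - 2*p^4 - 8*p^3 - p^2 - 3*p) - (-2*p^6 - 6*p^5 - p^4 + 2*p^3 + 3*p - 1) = -8*p^6 + 8*p^5 - p^4 - 10*p^3 - p^2 - 6*p + 1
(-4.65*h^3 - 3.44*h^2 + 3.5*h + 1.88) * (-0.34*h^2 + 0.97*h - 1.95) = 1.581*h^5 - 3.3409*h^4 + 4.5407*h^3 + 9.4638*h^2 - 5.0014*h - 3.666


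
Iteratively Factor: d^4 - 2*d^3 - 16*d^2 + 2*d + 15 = (d + 1)*(d^3 - 3*d^2 - 13*d + 15) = (d + 1)*(d + 3)*(d^2 - 6*d + 5) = (d - 5)*(d + 1)*(d + 3)*(d - 1)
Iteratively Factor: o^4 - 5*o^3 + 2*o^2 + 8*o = (o - 4)*(o^3 - o^2 - 2*o) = o*(o - 4)*(o^2 - o - 2) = o*(o - 4)*(o + 1)*(o - 2)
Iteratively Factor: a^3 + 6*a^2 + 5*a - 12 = (a - 1)*(a^2 + 7*a + 12) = (a - 1)*(a + 4)*(a + 3)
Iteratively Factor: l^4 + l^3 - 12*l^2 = (l + 4)*(l^3 - 3*l^2) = (l - 3)*(l + 4)*(l^2) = l*(l - 3)*(l + 4)*(l)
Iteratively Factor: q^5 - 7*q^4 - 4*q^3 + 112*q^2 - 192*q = (q + 4)*(q^4 - 11*q^3 + 40*q^2 - 48*q) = (q - 3)*(q + 4)*(q^3 - 8*q^2 + 16*q) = (q - 4)*(q - 3)*(q + 4)*(q^2 - 4*q) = q*(q - 4)*(q - 3)*(q + 4)*(q - 4)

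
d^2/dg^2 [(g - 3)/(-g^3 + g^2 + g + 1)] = 2*((g - 3)*(-3*g^2 + 2*g + 1)^2 + (3*g^2 - 2*g + (g - 3)*(3*g - 1) - 1)*(-g^3 + g^2 + g + 1))/(-g^3 + g^2 + g + 1)^3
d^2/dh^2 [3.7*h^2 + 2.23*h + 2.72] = 7.40000000000000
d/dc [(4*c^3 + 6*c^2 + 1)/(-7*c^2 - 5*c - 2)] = (-28*c^4 - 40*c^3 - 54*c^2 - 10*c + 5)/(49*c^4 + 70*c^3 + 53*c^2 + 20*c + 4)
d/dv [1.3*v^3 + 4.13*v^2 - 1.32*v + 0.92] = 3.9*v^2 + 8.26*v - 1.32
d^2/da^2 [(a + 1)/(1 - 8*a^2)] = 16*(-32*a^2*(a + 1) + (3*a + 1)*(8*a^2 - 1))/(8*a^2 - 1)^3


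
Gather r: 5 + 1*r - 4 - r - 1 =0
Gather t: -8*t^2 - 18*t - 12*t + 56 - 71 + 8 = -8*t^2 - 30*t - 7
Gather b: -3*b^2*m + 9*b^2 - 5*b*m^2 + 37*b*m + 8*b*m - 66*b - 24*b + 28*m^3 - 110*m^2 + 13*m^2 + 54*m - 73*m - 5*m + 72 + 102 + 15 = b^2*(9 - 3*m) + b*(-5*m^2 + 45*m - 90) + 28*m^3 - 97*m^2 - 24*m + 189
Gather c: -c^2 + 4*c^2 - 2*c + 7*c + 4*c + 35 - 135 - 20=3*c^2 + 9*c - 120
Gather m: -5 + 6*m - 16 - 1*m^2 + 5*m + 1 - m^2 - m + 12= -2*m^2 + 10*m - 8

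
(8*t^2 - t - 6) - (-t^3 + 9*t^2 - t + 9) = t^3 - t^2 - 15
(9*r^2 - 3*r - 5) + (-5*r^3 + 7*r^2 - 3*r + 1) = -5*r^3 + 16*r^2 - 6*r - 4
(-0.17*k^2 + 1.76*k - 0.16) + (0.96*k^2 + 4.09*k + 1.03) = 0.79*k^2 + 5.85*k + 0.87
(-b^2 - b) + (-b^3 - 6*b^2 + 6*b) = -b^3 - 7*b^2 + 5*b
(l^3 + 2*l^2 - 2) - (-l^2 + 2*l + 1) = l^3 + 3*l^2 - 2*l - 3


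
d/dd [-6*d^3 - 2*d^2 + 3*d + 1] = -18*d^2 - 4*d + 3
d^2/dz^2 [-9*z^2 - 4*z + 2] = -18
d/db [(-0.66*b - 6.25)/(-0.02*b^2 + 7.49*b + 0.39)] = (-0.0132*b^2 - 0.25*b + 46.5551)/(0.0004*b^4 - 0.2996*b^3 + 56.0845*b^2 + 5.8422*b + 0.1521)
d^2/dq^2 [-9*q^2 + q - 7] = -18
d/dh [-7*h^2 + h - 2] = 1 - 14*h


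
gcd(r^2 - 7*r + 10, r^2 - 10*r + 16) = r - 2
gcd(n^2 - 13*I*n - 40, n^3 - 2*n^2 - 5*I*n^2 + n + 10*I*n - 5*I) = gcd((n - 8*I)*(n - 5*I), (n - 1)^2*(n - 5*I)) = n - 5*I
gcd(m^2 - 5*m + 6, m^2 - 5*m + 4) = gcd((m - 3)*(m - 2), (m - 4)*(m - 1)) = 1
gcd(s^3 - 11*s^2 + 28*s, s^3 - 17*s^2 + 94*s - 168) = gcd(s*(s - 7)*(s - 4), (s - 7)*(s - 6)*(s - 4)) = s^2 - 11*s + 28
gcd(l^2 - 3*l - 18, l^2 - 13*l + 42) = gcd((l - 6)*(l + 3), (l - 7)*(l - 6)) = l - 6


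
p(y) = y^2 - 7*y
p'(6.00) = 5.00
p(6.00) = -6.00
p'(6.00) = 5.00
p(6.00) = -6.00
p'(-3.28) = -13.56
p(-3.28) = 33.72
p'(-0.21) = -7.42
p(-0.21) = 1.51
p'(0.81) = -5.38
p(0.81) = -5.01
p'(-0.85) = -8.70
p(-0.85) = 6.67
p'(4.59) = 2.18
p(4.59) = -11.06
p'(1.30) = -4.40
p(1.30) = -7.41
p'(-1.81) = -10.62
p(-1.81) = 15.95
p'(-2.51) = -12.02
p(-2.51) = 23.87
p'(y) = 2*y - 7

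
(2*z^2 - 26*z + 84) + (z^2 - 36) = 3*z^2 - 26*z + 48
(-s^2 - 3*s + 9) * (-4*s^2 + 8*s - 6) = 4*s^4 + 4*s^3 - 54*s^2 + 90*s - 54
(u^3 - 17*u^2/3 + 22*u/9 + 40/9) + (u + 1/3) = u^3 - 17*u^2/3 + 31*u/9 + 43/9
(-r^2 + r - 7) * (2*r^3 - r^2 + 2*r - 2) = -2*r^5 + 3*r^4 - 17*r^3 + 11*r^2 - 16*r + 14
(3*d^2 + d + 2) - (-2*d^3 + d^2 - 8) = 2*d^3 + 2*d^2 + d + 10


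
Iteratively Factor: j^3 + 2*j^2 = (j + 2)*(j^2) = j*(j + 2)*(j)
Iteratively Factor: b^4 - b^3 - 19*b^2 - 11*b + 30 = (b + 2)*(b^3 - 3*b^2 - 13*b + 15) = (b - 5)*(b + 2)*(b^2 + 2*b - 3) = (b - 5)*(b - 1)*(b + 2)*(b + 3)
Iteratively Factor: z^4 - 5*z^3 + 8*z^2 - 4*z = (z - 2)*(z^3 - 3*z^2 + 2*z) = (z - 2)*(z - 1)*(z^2 - 2*z) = z*(z - 2)*(z - 1)*(z - 2)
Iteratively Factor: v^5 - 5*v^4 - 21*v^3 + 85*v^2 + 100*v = (v - 5)*(v^4 - 21*v^2 - 20*v) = (v - 5)*(v + 4)*(v^3 - 4*v^2 - 5*v) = (v - 5)^2*(v + 4)*(v^2 + v) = (v - 5)^2*(v + 1)*(v + 4)*(v)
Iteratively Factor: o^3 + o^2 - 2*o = (o + 2)*(o^2 - o) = (o - 1)*(o + 2)*(o)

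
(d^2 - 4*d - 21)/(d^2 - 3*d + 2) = (d^2 - 4*d - 21)/(d^2 - 3*d + 2)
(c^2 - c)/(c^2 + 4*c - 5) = c/(c + 5)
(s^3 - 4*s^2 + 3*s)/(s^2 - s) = s - 3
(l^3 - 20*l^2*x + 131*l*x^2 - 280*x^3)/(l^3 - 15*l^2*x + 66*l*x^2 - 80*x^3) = (-l + 7*x)/(-l + 2*x)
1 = 1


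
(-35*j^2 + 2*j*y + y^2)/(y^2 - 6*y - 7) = (35*j^2 - 2*j*y - y^2)/(-y^2 + 6*y + 7)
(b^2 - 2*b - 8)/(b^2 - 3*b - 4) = (b + 2)/(b + 1)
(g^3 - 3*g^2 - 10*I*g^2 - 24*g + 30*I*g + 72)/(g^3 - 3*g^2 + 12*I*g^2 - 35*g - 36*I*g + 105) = (g^2 - 10*I*g - 24)/(g^2 + 12*I*g - 35)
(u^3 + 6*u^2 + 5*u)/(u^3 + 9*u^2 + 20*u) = (u + 1)/(u + 4)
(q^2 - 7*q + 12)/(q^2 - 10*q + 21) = (q - 4)/(q - 7)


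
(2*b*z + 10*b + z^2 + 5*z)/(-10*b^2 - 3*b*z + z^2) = (z + 5)/(-5*b + z)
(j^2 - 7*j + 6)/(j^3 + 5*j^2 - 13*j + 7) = (j - 6)/(j^2 + 6*j - 7)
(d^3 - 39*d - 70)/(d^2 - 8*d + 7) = (d^2 + 7*d + 10)/(d - 1)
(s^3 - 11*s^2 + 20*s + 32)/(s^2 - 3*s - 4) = s - 8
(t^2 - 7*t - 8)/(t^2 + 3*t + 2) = (t - 8)/(t + 2)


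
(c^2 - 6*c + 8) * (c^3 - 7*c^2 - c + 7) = c^5 - 13*c^4 + 49*c^3 - 43*c^2 - 50*c + 56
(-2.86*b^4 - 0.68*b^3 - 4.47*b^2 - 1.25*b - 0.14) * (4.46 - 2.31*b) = 6.6066*b^5 - 11.1848*b^4 + 7.2929*b^3 - 17.0487*b^2 - 5.2516*b - 0.6244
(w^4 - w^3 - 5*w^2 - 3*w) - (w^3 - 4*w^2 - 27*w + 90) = w^4 - 2*w^3 - w^2 + 24*w - 90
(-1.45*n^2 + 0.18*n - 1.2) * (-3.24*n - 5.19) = 4.698*n^3 + 6.9423*n^2 + 2.9538*n + 6.228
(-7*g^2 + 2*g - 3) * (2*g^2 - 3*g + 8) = -14*g^4 + 25*g^3 - 68*g^2 + 25*g - 24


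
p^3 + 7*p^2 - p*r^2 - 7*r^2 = (p + 7)*(p - r)*(p + r)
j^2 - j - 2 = (j - 2)*(j + 1)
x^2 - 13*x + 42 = (x - 7)*(x - 6)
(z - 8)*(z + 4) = z^2 - 4*z - 32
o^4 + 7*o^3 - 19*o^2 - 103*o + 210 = (o - 3)*(o - 2)*(o + 5)*(o + 7)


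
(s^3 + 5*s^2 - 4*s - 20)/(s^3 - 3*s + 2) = (s^2 + 3*s - 10)/(s^2 - 2*s + 1)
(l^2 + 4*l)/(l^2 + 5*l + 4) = l/(l + 1)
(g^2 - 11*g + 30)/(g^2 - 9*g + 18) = (g - 5)/(g - 3)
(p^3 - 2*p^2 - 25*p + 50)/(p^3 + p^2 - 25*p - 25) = (p - 2)/(p + 1)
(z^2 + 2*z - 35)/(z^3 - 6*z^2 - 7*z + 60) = (z + 7)/(z^2 - z - 12)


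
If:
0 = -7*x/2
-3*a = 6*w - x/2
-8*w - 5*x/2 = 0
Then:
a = 0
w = 0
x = 0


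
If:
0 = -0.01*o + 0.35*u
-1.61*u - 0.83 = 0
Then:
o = -18.04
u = -0.52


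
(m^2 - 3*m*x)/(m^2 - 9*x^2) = m/(m + 3*x)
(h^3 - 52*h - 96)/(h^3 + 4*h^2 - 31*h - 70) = (h^2 - 2*h - 48)/(h^2 + 2*h - 35)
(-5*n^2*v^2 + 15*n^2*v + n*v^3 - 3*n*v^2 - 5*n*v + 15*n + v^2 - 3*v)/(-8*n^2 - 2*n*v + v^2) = (5*n^2*v^2 - 15*n^2*v - n*v^3 + 3*n*v^2 + 5*n*v - 15*n - v^2 + 3*v)/(8*n^2 + 2*n*v - v^2)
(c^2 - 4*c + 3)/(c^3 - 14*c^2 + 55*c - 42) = (c - 3)/(c^2 - 13*c + 42)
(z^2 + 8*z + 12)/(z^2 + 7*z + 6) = (z + 2)/(z + 1)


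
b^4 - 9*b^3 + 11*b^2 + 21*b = b*(b - 7)*(b - 3)*(b + 1)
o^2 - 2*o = o*(o - 2)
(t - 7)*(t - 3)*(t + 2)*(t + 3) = t^4 - 5*t^3 - 23*t^2 + 45*t + 126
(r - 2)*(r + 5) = r^2 + 3*r - 10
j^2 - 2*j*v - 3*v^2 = (j - 3*v)*(j + v)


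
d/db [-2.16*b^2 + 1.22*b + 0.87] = 1.22 - 4.32*b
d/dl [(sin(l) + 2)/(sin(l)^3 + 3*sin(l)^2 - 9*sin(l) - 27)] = (-3*sin(l) + cos(2*l) - 4)*cos(l)/((sin(l) - 3)^2*(sin(l) + 3)^3)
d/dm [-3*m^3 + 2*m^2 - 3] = m*(4 - 9*m)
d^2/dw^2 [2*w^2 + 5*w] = 4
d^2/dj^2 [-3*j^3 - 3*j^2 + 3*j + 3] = -18*j - 6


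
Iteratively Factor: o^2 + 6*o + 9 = (o + 3)*(o + 3)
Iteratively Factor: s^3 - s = (s + 1)*(s^2 - s) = s*(s + 1)*(s - 1)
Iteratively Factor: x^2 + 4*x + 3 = (x + 3)*(x + 1)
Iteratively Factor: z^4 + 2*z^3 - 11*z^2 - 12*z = (z + 1)*(z^3 + z^2 - 12*z) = (z + 1)*(z + 4)*(z^2 - 3*z) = (z - 3)*(z + 1)*(z + 4)*(z)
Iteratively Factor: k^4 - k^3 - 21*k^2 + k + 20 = (k - 1)*(k^3 - 21*k - 20) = (k - 1)*(k + 4)*(k^2 - 4*k - 5) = (k - 1)*(k + 1)*(k + 4)*(k - 5)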